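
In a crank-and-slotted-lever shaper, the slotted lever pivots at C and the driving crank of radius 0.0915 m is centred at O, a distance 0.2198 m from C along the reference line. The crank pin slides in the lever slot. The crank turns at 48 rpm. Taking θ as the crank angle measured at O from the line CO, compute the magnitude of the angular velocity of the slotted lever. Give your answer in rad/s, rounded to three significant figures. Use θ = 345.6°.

ω = 5.027 rad/s (from 48 rpm).
Crank pin A relative to C: A = (d + r cosθ, r sinθ); lever angle φ = atan2(r sinθ, d + r cosθ).
Differentiating tanφ: φ̇ = rω(d cosθ + r)/(d² + r² + 2dr cosθ).
d² + r² + 2dr cosθ = |CA|² = 0.095644 m²;  d cosθ + r = +0.30439 m.
|ω_lever| = |0.0915·5.027·+0.30439| / 0.095644 = 1.4638 rad/s.

1.46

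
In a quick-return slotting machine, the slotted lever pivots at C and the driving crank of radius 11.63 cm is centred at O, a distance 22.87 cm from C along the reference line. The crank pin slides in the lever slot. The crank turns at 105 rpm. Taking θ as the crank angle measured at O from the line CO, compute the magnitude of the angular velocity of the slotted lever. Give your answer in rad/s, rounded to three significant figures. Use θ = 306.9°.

3.32

ω = 11 rad/s (from 105 rpm).
Crank pin A relative to C: A = (d + r cosθ, r sinθ); lever angle φ = atan2(r sinθ, d + r cosθ).
Differentiating tanφ: φ̇ = rω(d cosθ + r)/(d² + r² + 2dr cosθ).
d² + r² + 2dr cosθ = |CA|² = 0.0977691 m²;  d cosθ + r = +0.25362 m.
|ω_lever| = |0.1163·11·+0.25362| / 0.0977691 = 3.3172 rad/s.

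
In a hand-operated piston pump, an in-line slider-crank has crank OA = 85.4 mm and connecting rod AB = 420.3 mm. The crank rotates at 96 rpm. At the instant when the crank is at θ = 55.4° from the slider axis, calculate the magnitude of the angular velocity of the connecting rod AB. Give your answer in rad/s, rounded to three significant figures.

1.18

ω = 10.05 rad/s (converted from 96 rpm).
The rod makes angle φ with the slider axis where L sinφ = r sinθ; differentiating, L cosφ·φ̇ = r ω cosθ.
L cosφ = √(L² − r² sin²θ) = 0.41438 m.
|ω_rod| = r ω |cosθ| / √(L² − r² sin²θ) = 0.0854·10.05·0.56784/0.41438 = 1.1765 rad/s.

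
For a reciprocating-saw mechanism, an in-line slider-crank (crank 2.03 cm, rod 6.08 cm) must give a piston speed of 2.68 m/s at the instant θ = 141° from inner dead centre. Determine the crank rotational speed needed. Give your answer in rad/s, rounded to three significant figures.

286

For an in-line slider-crank, |v_piston| = rω|sinθ|·[1 + r cosθ/√(L² − r² sin²θ)].
With r = 0.0203 m, L = 0.0608 m, θ = 141°: the bracketed kinematic factor |dx/dθ| = 0.0093847 m.
ω = v/|dx/dθ| = 2.68/0.0093847 = 285.57 rad/s.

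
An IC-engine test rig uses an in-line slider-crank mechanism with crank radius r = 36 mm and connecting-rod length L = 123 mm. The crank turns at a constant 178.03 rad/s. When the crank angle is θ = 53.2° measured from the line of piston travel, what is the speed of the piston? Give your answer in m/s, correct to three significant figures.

6.06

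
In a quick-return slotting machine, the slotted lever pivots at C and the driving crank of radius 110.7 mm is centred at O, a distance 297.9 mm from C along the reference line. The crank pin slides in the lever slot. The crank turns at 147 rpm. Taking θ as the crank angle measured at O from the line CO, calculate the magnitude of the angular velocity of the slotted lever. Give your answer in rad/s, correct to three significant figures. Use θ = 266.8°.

1.65

ω = 15.39 rad/s (from 147 rpm).
Crank pin A relative to C: A = (d + r cosθ, r sinθ); lever angle φ = atan2(r sinθ, d + r cosθ).
Differentiating tanφ: φ̇ = rω(d cosθ + r)/(d² + r² + 2dr cosθ).
d² + r² + 2dr cosθ = |CA|² = 0.0973172 m²;  d cosθ + r = +0.094071 m.
|ω_lever| = |0.1107·15.39·+0.094071| / 0.0973172 = 1.6472 rad/s.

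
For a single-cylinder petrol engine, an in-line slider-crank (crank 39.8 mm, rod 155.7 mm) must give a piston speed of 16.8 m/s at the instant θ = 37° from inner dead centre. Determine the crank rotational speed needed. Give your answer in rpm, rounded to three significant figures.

5550

For an in-line slider-crank, |v_piston| = rω|sinθ|·[1 + r cosθ/√(L² − r² sin²θ)].
With r = 0.0398 m, L = 0.1557 m, θ = 37°: the bracketed kinematic factor |dx/dθ| = 0.028901 m.
ω = v/|dx/dθ| = 16.8/0.028901 = 581.3 rad/s.
N = 60ω/(2π) = 5551 rpm.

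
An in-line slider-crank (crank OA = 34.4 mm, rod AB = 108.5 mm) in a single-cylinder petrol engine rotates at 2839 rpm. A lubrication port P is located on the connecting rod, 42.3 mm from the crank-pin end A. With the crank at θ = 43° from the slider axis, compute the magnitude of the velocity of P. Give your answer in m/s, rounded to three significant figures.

ω = 297.3 rad/s.  Crank-pin speed |V_A| = rω = 10.227 m/s, perpendicular to OA.
Rod angle: sinφ = −(r/L) sinθ ⇒ φ = -12.488°; ω_rod = −rω cosθ/√(L²−r²sin²θ) = -70.607 rad/s.
V_P = V_A + ω_rod × AP, with AP = 0.0423 m along the rod.
Components: V_Px = −rω sinθ − a·ω_rod·sinφ = -7.6207 m/s;  V_Py = rω cosθ + a·ω_rod·cosφ = +4.5636 m/s.
|V_P| = √(V_Px² + V_Py²) = 8.8826 m/s.

8.88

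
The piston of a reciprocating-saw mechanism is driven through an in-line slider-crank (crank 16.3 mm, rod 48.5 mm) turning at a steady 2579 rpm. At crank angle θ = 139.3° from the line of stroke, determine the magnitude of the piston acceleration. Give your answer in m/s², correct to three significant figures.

ω = 2π·2579/60 = 270.1 rad/s
x(θ) = r cosθ + √(L² − r² sin²θ); with ω constant, a = ω²·d²x/dθ².
d²x/dθ² = −r cosθ − r²(cos2θ)/√u − r⁴ sin²2θ/(4u^{3/2}),  u = L² − r² sin²θ = 0.00223927 m².
Substituting r = 0.0163 m, L = 0.0485 m, θ = 139.3°: d²x/dθ² = +0.011355 m.
a = ω²·d²x/dθ² = (270.1)²·(+0.011355) = +828.24 m/s²;  |a| = 828.24 m/s².

828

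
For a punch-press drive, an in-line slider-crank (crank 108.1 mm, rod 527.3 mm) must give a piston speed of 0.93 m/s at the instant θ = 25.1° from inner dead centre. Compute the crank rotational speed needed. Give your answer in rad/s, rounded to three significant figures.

For an in-line slider-crank, |v_piston| = rω|sinθ|·[1 + r cosθ/√(L² − r² sin²θ)].
With r = 0.1081 m, L = 0.5273 m, θ = 25.1°: the bracketed kinematic factor |dx/dθ| = 0.054401 m.
ω = v/|dx/dθ| = 0.93/0.054401 = 17.095 rad/s.

17.1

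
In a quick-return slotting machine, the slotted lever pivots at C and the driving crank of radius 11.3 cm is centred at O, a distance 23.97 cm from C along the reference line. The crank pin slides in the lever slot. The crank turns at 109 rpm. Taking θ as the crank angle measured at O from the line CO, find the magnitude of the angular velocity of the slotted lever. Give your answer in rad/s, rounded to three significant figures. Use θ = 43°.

ω = 11.41 rad/s (from 109 rpm).
Crank pin A relative to C: A = (d + r cosθ, r sinθ); lever angle φ = atan2(r sinθ, d + r cosθ).
Differentiating tanφ: φ̇ = rω(d cosθ + r)/(d² + r² + 2dr cosθ).
d² + r² + 2dr cosθ = |CA|² = 0.109844 m²;  d cosθ + r = +0.28831 m.
|ω_lever| = |0.113·11.41·+0.28831| / 0.109844 = 3.3854 rad/s.

3.39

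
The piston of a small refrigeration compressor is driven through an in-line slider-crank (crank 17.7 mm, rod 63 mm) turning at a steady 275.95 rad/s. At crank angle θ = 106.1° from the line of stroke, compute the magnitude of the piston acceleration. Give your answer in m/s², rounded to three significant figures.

704

ω = 275.9 rad/s
x(θ) = r cosθ + √(L² − r² sin²θ); with ω constant, a = ω²·d²x/dθ².
d²x/dθ² = −r cosθ − r²(cos2θ)/√u − r⁴ sin²2θ/(4u^{3/2}),  u = L² − r² sin²θ = 0.0036798 m².
Substituting r = 0.0177 m, L = 0.063 m, θ = 106.1°: d²x/dθ² = +0.0092475 m.
a = ω²·d²x/dθ² = (275.9)²·(+0.0092475) = +704.18 m/s²;  |a| = 704.18 m/s².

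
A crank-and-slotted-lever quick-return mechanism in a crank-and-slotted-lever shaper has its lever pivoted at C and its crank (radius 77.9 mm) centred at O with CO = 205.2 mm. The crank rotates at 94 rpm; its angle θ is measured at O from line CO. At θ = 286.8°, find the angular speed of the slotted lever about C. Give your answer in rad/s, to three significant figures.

1.83

ω = 9.844 rad/s (from 94 rpm).
Crank pin A relative to C: A = (d + r cosθ, r sinθ); lever angle φ = atan2(r sinθ, d + r cosθ).
Differentiating tanφ: φ̇ = rω(d cosθ + r)/(d² + r² + 2dr cosθ).
d² + r² + 2dr cosθ = |CA|² = 0.0574158 m²;  d cosθ + r = +0.13721 m.
|ω_lever| = |0.0779·9.844·+0.13721| / 0.0574158 = 1.8325 rad/s.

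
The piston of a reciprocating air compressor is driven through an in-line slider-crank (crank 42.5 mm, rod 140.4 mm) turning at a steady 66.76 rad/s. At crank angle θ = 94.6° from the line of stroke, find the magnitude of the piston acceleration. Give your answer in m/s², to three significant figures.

ω = 66.76 rad/s
x(θ) = r cosθ + √(L² − r² sin²θ); with ω constant, a = ω²·d²x/dθ².
d²x/dθ² = −r cosθ − r²(cos2θ)/√u − r⁴ sin²2θ/(4u^{3/2}),  u = L² − r² sin²θ = 0.0179175 m².
Substituting r = 0.0425 m, L = 0.1404 m, θ = 94.6°: d²x/dθ² = +0.01672 m.
a = ω²·d²x/dθ² = (66.76)²·(+0.01672) = +74.52 m/s²;  |a| = 74.52 m/s².

74.5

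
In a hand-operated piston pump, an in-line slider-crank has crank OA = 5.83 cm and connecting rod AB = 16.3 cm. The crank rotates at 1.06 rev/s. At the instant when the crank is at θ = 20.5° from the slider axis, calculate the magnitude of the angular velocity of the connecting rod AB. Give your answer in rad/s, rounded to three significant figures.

ω = 6.66 rad/s (converted from 1.06 rev/s).
The rod makes angle φ with the slider axis where L sinφ = r sinθ; differentiating, L cosφ·φ̇ = r ω cosθ.
L cosφ = √(L² − r² sin²θ) = 0.16172 m.
|ω_rod| = r ω |cosθ| / √(L² − r² sin²θ) = 0.0583·6.66·0.93667/0.16172 = 2.249 rad/s.

2.25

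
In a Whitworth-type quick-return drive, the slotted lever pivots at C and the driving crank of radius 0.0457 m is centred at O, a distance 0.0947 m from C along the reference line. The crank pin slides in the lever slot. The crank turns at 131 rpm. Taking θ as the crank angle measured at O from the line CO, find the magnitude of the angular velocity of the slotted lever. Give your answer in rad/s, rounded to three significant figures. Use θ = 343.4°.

ω = 13.72 rad/s (from 131 rpm).
Crank pin A relative to C: A = (d + r cosθ, r sinθ); lever angle φ = atan2(r sinθ, d + r cosθ).
Differentiating tanφ: φ̇ = rω(d cosθ + r)/(d² + r² + 2dr cosθ).
d² + r² + 2dr cosθ = |CA|² = 0.0193514 m²;  d cosθ + r = +0.13645 m.
|ω_lever| = |0.0457·13.72·+0.13645| / 0.0193514 = 4.4207 rad/s.

4.42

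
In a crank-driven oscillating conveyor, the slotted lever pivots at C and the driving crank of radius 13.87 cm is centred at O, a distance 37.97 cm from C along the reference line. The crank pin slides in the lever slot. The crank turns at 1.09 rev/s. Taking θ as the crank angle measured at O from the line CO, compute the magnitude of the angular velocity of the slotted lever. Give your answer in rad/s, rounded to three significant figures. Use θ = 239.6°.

0.461

ω = 6.849 rad/s (from 1.09 rev/s).
Crank pin A relative to C: A = (d + r cosθ, r sinθ); lever angle φ = atan2(r sinθ, d + r cosθ).
Differentiating tanφ: φ̇ = rω(d cosθ + r)/(d² + r² + 2dr cosθ).
d² + r² + 2dr cosθ = |CA|² = 0.11011 m²;  d cosθ + r = -0.053441 m.
|ω_lever| = |0.1387·6.849·-0.053441| / 0.11011 = 0.46103 rad/s.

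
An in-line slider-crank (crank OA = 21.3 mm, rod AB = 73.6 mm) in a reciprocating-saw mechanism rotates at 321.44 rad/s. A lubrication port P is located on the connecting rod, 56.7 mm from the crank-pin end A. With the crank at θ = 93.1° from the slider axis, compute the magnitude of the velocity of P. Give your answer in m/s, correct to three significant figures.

6.75

ω = 321.4 rad/s.  Crank-pin speed |V_A| = rω = 6.8467 m/s, perpendicular to OA.
Rod angle: sinφ = −(r/L) sinθ ⇒ φ = -16.797°; ω_rod = −rω cosθ/√(L²−r²sin²θ) = +5.2549 rad/s.
V_P = V_A + ω_rod × AP, with AP = 0.0567 m along the rod.
Components: V_Px = −rω sinθ − a·ω_rod·sinφ = -6.7506 m/s;  V_Py = rω cosθ + a·ω_rod·cosφ = -0.085019 m/s.
|V_P| = √(V_Px² + V_Py²) = 6.7511 m/s.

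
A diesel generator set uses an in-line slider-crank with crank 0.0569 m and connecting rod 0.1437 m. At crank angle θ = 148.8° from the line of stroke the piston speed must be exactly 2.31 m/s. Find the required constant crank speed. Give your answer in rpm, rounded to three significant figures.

1140

For an in-line slider-crank, |v_piston| = rω|sinθ|·[1 + r cosθ/√(L² − r² sin²θ)].
With r = 0.0569 m, L = 0.1437 m, θ = 148.8°: the bracketed kinematic factor |dx/dθ| = 0.019276 m.
ω = v/|dx/dθ| = 2.31/0.019276 = 119.84 rad/s.
N = 60ω/(2π) = 1144.4 rpm.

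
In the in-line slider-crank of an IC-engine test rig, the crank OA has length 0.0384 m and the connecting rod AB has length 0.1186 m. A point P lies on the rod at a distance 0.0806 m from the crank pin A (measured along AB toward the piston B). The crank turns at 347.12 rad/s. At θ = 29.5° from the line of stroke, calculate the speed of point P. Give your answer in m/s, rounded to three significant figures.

8.67

ω = 347.1 rad/s.  Crank-pin speed |V_A| = rω = 13.329 m/s, perpendicular to OA.
Rod angle: sinφ = −(r/L) sinθ ⇒ φ = -9.174°; ω_rod = −rω cosθ/√(L²−r²sin²θ) = -99.086 rad/s.
V_P = V_A + ω_rod × AP, with AP = 0.0806 m along the rod.
Components: V_Px = −rω sinθ − a·ω_rod·sinφ = -7.837 m/s;  V_Py = rω cosθ + a·ω_rod·cosφ = +3.7171 m/s.
|V_P| = √(V_Px² + V_Py²) = 8.6739 m/s.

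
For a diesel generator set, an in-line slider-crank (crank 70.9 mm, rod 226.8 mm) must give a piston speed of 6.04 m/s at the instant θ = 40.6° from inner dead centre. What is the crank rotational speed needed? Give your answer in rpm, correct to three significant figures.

1010

For an in-line slider-crank, |v_piston| = rω|sinθ|·[1 + r cosθ/√(L² − r² sin²θ)].
With r = 0.0709 m, L = 0.2268 m, θ = 40.6°: the bracketed kinematic factor |dx/dθ| = 0.057325 m.
ω = v/|dx/dθ| = 6.04/0.057325 = 105.36 rad/s.
N = 60ω/(2π) = 1006.1 rpm.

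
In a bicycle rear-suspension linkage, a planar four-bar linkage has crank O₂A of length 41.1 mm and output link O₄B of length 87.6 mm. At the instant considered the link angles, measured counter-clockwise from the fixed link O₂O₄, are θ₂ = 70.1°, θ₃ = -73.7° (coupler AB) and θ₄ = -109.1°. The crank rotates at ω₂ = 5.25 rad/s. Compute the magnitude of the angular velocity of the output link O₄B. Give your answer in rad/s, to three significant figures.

2.51

ω₂ = 5.25 rad/s
Differentiating the loop-closure r₂e^{iθ₂}+r₃e^{iθ₃}=r₁+r₄e^{iθ₄} gives r₂ω₂e^{iθ₂}+r₃ω₃e^{iθ₃}=r₄ω₄e^{iθ₄}.
Eliminating the other unknown: ω₄ = r₂ω₂ sin(θ₂−θ₃) / [r₄ sin(θ₄−θ₃)].
Numerator sine = +0.59061; denominator sine = -0.57928.
Result = 0.0411·5.25·(+0.59061) / (0.0876·(-0.57928)) = -2.5113 rad/s; magnitude 2.5113 rad/s.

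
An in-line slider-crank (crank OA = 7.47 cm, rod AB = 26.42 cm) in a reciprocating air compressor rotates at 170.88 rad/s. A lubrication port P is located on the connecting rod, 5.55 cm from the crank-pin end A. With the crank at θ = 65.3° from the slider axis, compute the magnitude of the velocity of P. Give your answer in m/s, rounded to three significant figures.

ω = 170.9 rad/s.  Crank-pin speed |V_A| = rω = 12.765 m/s, perpendicular to OA.
Rod angle: sinφ = −(r/L) sinθ ⇒ φ = -14.885°; ω_rod = −rω cosθ/√(L²−r²sin²θ) = -20.89 rad/s.
V_P = V_A + ω_rod × AP, with AP = 0.0555 m along the rod.
Components: V_Px = −rω sinθ − a·ω_rod·sinφ = -11.895 m/s;  V_Py = rω cosθ + a·ω_rod·cosφ = +4.2135 m/s.
|V_P| = √(V_Px² + V_Py²) = 12.619 m/s.

12.6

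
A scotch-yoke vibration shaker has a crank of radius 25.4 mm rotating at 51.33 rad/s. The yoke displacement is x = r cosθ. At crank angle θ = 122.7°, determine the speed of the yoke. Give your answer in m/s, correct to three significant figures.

1.10

ω = 51.33 rad/s
x = r cosθ ⇒ ẋ = −rω sinθ.
|v| = rω|sinθ| = 0.0254·51.33·|sin 122.7°| = 1.0971 m/s.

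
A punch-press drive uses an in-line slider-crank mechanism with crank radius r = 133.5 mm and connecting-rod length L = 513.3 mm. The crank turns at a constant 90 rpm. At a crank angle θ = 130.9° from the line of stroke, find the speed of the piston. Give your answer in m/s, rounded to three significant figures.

ω = 2π·90/60 = 9.425 rad/s
For an in-line slider-crank, x = r cosθ + √(L² − r² sin²θ), so v = −rω sinθ·[1 + r cosθ/√(L² − r² sin²θ)].
With r = 0.1335 m, L = 0.5133 m, θ = 130.9°: √(L² − r² sin²θ) = 0.50328 m.
v = −0.1335·9.425·0.75585·[1 + 0.1335·-0.65474/0.50328] = -0.78585 m/s.
|v| = 0.78585 m/s.

0.786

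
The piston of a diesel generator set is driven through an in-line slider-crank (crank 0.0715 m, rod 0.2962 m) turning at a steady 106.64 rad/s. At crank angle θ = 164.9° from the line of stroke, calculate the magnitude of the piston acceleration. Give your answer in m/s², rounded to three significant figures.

614

ω = 106.6 rad/s
x(θ) = r cosθ + √(L² − r² sin²θ); with ω constant, a = ω²·d²x/dθ².
d²x/dθ² = −r cosθ − r²(cos2θ)/√u − r⁴ sin²2θ/(4u^{3/2}),  u = L² − r² sin²θ = 0.0873875 m².
Substituting r = 0.0715 m, L = 0.2962 m, θ = 164.9°: d²x/dθ² = +0.054021 m.
a = ω²·d²x/dθ² = (106.6)²·(+0.054021) = +614.33 m/s²;  |a| = 614.33 m/s².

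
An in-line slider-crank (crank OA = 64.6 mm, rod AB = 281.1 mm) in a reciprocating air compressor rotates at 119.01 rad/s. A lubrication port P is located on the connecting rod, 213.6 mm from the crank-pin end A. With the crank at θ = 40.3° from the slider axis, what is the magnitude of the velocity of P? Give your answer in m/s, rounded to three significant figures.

ω = 119 rad/s.  Crank-pin speed |V_A| = rω = 7.688 m/s, perpendicular to OA.
Rod angle: sinφ = −(r/L) sinθ ⇒ φ = -8.548°; ω_rod = −rω cosθ/√(L²−r²sin²θ) = -21.093 rad/s.
V_P = V_A + ω_rod × AP, with AP = 0.2136 m along the rod.
Components: V_Px = −rω sinθ − a·ω_rod·sinφ = -5.6422 m/s;  V_Py = rω cosθ + a·ω_rod·cosφ = +1.408 m/s.
|V_P| = √(V_Px² + V_Py²) = 5.8153 m/s.

5.82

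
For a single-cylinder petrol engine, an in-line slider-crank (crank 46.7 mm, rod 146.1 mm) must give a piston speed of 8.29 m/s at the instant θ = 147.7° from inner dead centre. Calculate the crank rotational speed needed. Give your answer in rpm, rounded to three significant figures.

4370

For an in-line slider-crank, |v_piston| = rω|sinθ|·[1 + r cosθ/√(L² − r² sin²θ)].
With r = 0.0467 m, L = 0.1461 m, θ = 147.7°: the bracketed kinematic factor |dx/dθ| = 0.018111 m.
ω = v/|dx/dθ| = 8.29/0.018111 = 457.72 rad/s.
N = 60ω/(2π) = 4370.9 rpm.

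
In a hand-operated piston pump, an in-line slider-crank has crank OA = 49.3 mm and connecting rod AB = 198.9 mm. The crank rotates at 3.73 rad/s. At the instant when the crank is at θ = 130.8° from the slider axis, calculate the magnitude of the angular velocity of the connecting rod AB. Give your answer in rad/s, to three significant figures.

0.615

ω = 3.73 rad/s
The rod makes angle φ with the slider axis where L sinφ = r sinθ; differentiating, L cosφ·φ̇ = r ω cosθ.
L cosφ = √(L² − r² sin²θ) = 0.19537 m.
|ω_rod| = r ω |cosθ| / √(L² − r² sin²θ) = 0.0493·3.73·0.65342/0.19537 = 0.61503 rad/s.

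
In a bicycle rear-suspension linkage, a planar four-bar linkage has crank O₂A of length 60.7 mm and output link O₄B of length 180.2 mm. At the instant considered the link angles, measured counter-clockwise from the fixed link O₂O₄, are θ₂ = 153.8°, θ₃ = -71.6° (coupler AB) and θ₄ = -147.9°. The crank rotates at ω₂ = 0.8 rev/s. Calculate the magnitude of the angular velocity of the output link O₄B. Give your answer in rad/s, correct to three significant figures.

1.24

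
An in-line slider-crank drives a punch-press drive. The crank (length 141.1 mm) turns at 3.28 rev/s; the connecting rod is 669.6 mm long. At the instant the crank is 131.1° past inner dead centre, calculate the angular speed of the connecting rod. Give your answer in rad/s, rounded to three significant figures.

ω = 20.61 rad/s (converted from 3.28 rev/s).
The rod makes angle φ with the slider axis where L sinφ = r sinθ; differentiating, L cosφ·φ̇ = r ω cosθ.
L cosφ = √(L² − r² sin²θ) = 0.6611 m.
|ω_rod| = r ω |cosθ| / √(L² − r² sin²θ) = 0.1411·20.61·0.65738/0.6611 = 2.8915 rad/s.

2.89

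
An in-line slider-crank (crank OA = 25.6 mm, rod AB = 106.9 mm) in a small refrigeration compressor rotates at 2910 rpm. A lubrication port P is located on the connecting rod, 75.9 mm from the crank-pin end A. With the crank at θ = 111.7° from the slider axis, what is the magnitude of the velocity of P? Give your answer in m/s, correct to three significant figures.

ω = 304.7 rad/s.  Crank-pin speed |V_A| = rω = 7.8012 m/s, perpendicular to OA.
Rod angle: sinφ = −(r/L) sinθ ⇒ φ = -12.856°; ω_rod = −rω cosθ/√(L²−r²sin²θ) = +27.677 rad/s.
V_P = V_A + ω_rod × AP, with AP = 0.0759 m along the rod.
Components: V_Px = −rω sinθ − a·ω_rod·sinφ = -6.7809 m/s;  V_Py = rω cosθ + a·ω_rod·cosφ = -0.83647 m/s.
|V_P| = √(V_Px² + V_Py²) = 6.8323 m/s.

6.83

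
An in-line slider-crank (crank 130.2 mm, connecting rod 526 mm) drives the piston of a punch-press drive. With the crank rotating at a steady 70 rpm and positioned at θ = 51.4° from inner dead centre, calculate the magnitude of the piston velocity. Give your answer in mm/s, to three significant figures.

ω = 2π·70/60 = 7.33 rad/s
For an in-line slider-crank, x = r cosθ + √(L² − r² sin²θ), so v = −rω sinθ·[1 + r cosθ/√(L² − r² sin²θ)].
With r = 0.1302 m, L = 0.526 m, θ = 51.4°: √(L² − r² sin²θ) = 0.51606 m.
v = −0.1302·7.33·0.78152·[1 + 0.1302·0.62388/0.51606] = -0.8633 m/s.
|v| = 0.8633 m/s = 863.3 mm/s.

863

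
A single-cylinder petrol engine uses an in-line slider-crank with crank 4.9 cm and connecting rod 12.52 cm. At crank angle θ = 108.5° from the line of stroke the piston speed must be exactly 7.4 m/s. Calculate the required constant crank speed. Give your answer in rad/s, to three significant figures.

184

For an in-line slider-crank, |v_piston| = rω|sinθ|·[1 + r cosθ/√(L² − r² sin²θ)].
With r = 0.049 m, L = 0.1252 m, θ = 108.5°: the bracketed kinematic factor |dx/dθ| = 0.040253 m.
ω = v/|dx/dθ| = 7.4/0.040253 = 183.84 rad/s.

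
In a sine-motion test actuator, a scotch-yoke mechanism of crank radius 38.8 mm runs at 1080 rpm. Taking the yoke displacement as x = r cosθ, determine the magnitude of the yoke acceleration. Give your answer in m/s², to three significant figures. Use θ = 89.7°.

2.60

ω = 113.1 rad/s (from 1080 rpm).
x = r cosθ ⇒ ẍ = −rω² cosθ (ω constant).
|a| = rω²|cosθ| = 0.0388·(113.1)²·|cos 89.7°| = 2.5986 m/s².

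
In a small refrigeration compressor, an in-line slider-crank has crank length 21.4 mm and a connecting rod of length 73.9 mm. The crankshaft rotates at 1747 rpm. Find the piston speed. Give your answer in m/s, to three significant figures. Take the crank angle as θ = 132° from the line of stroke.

ω = 2π·1747/60 = 182.9 rad/s
For an in-line slider-crank, x = r cosθ + √(L² − r² sin²θ), so v = −rω sinθ·[1 + r cosθ/√(L² − r² sin²θ)].
With r = 0.0214 m, L = 0.0739 m, θ = 132°: √(L² − r² sin²θ) = 0.072169 m.
v = −0.0214·182.9·0.74314·[1 + 0.0214·-0.66913/0.072169] = -2.3322 m/s.
|v| = 2.3322 m/s.

2.33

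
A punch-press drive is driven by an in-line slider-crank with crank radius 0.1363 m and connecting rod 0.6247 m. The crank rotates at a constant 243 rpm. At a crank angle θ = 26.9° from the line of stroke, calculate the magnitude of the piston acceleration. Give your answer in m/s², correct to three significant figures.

ω = 2π·243/60 = 25.45 rad/s
x(θ) = r cosθ + √(L² − r² sin²θ); with ω constant, a = ω²·d²x/dθ².
d²x/dθ² = −r cosθ − r²(cos2θ)/√u − r⁴ sin²2θ/(4u^{3/2}),  u = L² − r² sin²θ = 0.386447 m².
Substituting r = 0.1363 m, L = 0.6247 m, θ = 26.9°: d²x/dθ² = -0.13944 m.
a = ω²·d²x/dθ² = (25.45)²·(-0.13944) = -90.291 m/s²;  |a| = 90.291 m/s².

90.3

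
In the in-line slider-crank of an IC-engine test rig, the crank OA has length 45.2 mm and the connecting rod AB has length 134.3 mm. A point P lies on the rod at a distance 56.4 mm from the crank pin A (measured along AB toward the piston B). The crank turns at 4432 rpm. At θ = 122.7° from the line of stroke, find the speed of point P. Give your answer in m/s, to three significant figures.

17.5

ω = 464.1 rad/s.  Crank-pin speed |V_A| = rω = 20.978 m/s, perpendicular to OA.
Rod angle: sinφ = −(r/L) sinθ ⇒ φ = -16.452°; ω_rod = −rω cosθ/√(L²−r²sin²θ) = +87.99 rad/s.
V_P = V_A + ω_rod × AP, with AP = 0.0564 m along the rod.
Components: V_Px = −rω sinθ − a·ω_rod·sinφ = -16.248 m/s;  V_Py = rω cosθ + a·ω_rod·cosφ = -6.5738 m/s.
|V_P| = √(V_Px² + V_Py²) = 17.527 m/s.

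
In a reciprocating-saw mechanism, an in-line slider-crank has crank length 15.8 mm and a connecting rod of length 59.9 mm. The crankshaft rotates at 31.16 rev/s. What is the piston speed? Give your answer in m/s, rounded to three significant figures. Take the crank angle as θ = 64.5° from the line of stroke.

3.12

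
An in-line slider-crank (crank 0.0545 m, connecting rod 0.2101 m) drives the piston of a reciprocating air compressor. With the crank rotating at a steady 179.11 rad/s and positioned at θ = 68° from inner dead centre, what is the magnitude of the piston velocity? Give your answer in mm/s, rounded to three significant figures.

9960

ω = 179.1 rad/s
For an in-line slider-crank, x = r cosθ + √(L² − r² sin²θ), so v = −rω sinθ·[1 + r cosθ/√(L² − r² sin²θ)].
With r = 0.0545 m, L = 0.2101 m, θ = 68°: √(L² − r² sin²θ) = 0.20393 m.
v = −0.0545·179.1·0.92718·[1 + 0.0545·0.37461/0.20393] = -9.9568 m/s.
|v| = 9.9568 m/s = 9956.8 mm/s.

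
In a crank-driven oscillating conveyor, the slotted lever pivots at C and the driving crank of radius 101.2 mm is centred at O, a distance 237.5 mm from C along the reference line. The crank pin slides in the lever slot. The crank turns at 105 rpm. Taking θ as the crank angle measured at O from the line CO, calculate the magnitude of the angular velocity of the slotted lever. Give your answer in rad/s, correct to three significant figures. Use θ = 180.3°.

ω = 11 rad/s (from 105 rpm).
Crank pin A relative to C: A = (d + r cosθ, r sinθ); lever angle φ = atan2(r sinθ, d + r cosθ).
Differentiating tanφ: φ̇ = rω(d cosθ + r)/(d² + r² + 2dr cosθ).
d² + r² + 2dr cosθ = |CA|² = 0.0185783 m²;  d cosθ + r = -0.1363 m.
|ω_lever| = |0.1012·11·-0.1363| / 0.0185783 = 8.1635 rad/s.

8.16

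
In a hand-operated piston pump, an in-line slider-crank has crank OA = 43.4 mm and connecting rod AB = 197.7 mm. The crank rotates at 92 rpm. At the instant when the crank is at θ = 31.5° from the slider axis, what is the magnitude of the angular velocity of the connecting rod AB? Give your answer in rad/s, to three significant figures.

ω = 9.634 rad/s (converted from 92 rpm).
The rod makes angle φ with the slider axis where L sinφ = r sinθ; differentiating, L cosφ·φ̇ = r ω cosθ.
L cosφ = √(L² − r² sin²θ) = 0.1964 m.
|ω_rod| = r ω |cosθ| / √(L² − r² sin²θ) = 0.0434·9.634·0.85264/0.1964 = 1.8153 rad/s.

1.82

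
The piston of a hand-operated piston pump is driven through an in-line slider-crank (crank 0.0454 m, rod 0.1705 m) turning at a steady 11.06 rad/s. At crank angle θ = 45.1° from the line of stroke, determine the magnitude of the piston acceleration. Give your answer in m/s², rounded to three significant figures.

ω = 11.06 rad/s
x(θ) = r cosθ + √(L² − r² sin²θ); with ω constant, a = ω²·d²x/dθ².
d²x/dθ² = −r cosθ − r²(cos2θ)/√u − r⁴ sin²2θ/(4u^{3/2}),  u = L² − r² sin²θ = 0.0280361 m².
Substituting r = 0.0454 m, L = 0.1705 m, θ = 45.1°: d²x/dθ² = -0.03223 m.
a = ω²·d²x/dθ² = (11.06)²·(-0.03223) = -3.9425 m/s²;  |a| = 3.9425 m/s².

3.94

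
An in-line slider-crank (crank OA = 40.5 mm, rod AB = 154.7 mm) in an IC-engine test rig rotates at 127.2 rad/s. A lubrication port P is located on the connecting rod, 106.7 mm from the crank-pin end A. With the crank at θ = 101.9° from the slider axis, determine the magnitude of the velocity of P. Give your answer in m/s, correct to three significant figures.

ω = 127.2 rad/s.  Crank-pin speed |V_A| = rω = 5.1516 m/s, perpendicular to OA.
Rod angle: sinφ = −(r/L) sinθ ⇒ φ = -14.843°; ω_rod = −rω cosθ/√(L²−r²sin²θ) = +7.1038 rad/s.
V_P = V_A + ω_rod × AP, with AP = 0.1067 m along the rod.
Components: V_Px = −rω sinθ − a·ω_rod·sinφ = -4.8467 m/s;  V_Py = rω cosθ + a·ω_rod·cosφ = -0.3296 m/s.
|V_P| = √(V_Px² + V_Py²) = 4.8579 m/s.

4.86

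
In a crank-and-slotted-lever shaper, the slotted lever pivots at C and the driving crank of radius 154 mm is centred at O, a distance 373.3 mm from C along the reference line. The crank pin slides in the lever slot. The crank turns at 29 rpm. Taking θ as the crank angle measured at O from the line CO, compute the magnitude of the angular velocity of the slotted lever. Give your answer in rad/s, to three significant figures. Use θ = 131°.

0.485

ω = 3.037 rad/s (from 29 rpm).
Crank pin A relative to C: A = (d + r cosθ, r sinθ); lever angle φ = atan2(r sinθ, d + r cosθ).
Differentiating tanφ: φ̇ = rω(d cosθ + r)/(d² + r² + 2dr cosθ).
d² + r² + 2dr cosθ = |CA|² = 0.0876376 m²;  d cosθ + r = -0.090907 m.
|ω_lever| = |0.154·3.037·-0.090907| / 0.0876376 = 0.48512 rad/s.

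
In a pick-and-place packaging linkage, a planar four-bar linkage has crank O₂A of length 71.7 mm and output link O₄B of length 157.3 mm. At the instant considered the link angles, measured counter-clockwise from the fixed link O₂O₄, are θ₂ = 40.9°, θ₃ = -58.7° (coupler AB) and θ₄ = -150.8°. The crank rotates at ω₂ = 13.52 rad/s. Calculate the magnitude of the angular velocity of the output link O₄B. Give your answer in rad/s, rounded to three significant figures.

6.08

ω₂ = 13.52 rad/s
Differentiating the loop-closure r₂e^{iθ₂}+r₃e^{iθ₃}=r₁+r₄e^{iθ₄} gives r₂ω₂e^{iθ₂}+r₃ω₃e^{iθ₃}=r₄ω₄e^{iθ₄}.
Eliminating the other unknown: ω₄ = r₂ω₂ sin(θ₂−θ₃) / [r₄ sin(θ₄−θ₃)].
Numerator sine = +0.98600; denominator sine = -0.99933.
Result = 0.0717·13.52·(+0.98600) / (0.1573·(-0.99933)) = -6.0804 rad/s; magnitude 6.0804 rad/s.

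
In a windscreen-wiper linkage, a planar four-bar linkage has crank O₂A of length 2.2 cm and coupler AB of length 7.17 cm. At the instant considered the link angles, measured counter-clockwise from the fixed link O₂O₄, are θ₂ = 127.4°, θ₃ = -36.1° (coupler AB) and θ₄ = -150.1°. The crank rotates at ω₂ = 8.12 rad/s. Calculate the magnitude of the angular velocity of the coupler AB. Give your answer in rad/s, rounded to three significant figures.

2.70

ω₂ = 8.12 rad/s
Differentiating the loop-closure r₂e^{iθ₂}+r₃e^{iθ₃}=r₁+r₄e^{iθ₄} gives r₂ω₂e^{iθ₂}+r₃ω₃e^{iθ₃}=r₄ω₄e^{iθ₄}.
Eliminating the other unknown: ω₃ = r₂ω₂ sin(θ₄−θ₂) / [r₃ sin(θ₃−θ₄)].
Numerator sine = +0.99144; denominator sine = +0.91355.
Result = 0.022·8.12·(+0.99144) / (0.0717·(+0.91355)) = +2.7039 rad/s; magnitude 2.7039 rad/s.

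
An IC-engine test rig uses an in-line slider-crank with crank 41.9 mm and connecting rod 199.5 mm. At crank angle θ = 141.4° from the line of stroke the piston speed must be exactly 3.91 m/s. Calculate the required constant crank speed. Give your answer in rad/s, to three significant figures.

179

For an in-line slider-crank, |v_piston| = rω|sinθ|·[1 + r cosθ/√(L² − r² sin²θ)].
With r = 0.0419 m, L = 0.1995 m, θ = 141.4°: the bracketed kinematic factor |dx/dθ| = 0.021813 m.
ω = v/|dx/dθ| = 3.91/0.021813 = 179.25 rad/s.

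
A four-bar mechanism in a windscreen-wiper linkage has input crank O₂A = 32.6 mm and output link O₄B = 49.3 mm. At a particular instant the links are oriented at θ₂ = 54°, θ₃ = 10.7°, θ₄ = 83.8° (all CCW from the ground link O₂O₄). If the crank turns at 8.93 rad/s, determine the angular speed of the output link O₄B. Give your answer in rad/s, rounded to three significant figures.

ω₂ = 8.93 rad/s
Differentiating the loop-closure r₂e^{iθ₂}+r₃e^{iθ₃}=r₁+r₄e^{iθ₄} gives r₂ω₂e^{iθ₂}+r₃ω₃e^{iθ₃}=r₄ω₄e^{iθ₄}.
Eliminating the other unknown: ω₄ = r₂ω₂ sin(θ₂−θ₃) / [r₄ sin(θ₄−θ₃)].
Numerator sine = +0.68582; denominator sine = +0.95681.
Result = 0.0326·8.93·(+0.68582) / (0.0493·(+0.95681)) = +4.2326 rad/s; magnitude 4.2326 rad/s.

4.23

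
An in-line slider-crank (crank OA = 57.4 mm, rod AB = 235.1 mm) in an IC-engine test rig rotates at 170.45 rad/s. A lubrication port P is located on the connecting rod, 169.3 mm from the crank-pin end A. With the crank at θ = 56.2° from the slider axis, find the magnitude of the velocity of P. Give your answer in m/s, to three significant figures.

ω = 170.4 rad/s.  Crank-pin speed |V_A| = rω = 9.7838 m/s, perpendicular to OA.
Rod angle: sinφ = −(r/L) sinθ ⇒ φ = -11.706°; ω_rod = −rω cosθ/√(L²−r²sin²θ) = -23.642 rad/s.
V_P = V_A + ω_rod × AP, with AP = 0.1693 m along the rod.
Components: V_Px = −rω sinθ − a·ω_rod·sinφ = -8.9423 m/s;  V_Py = rω cosθ + a·ω_rod·cosφ = +1.5233 m/s.
|V_P| = √(V_Px² + V_Py²) = 9.0711 m/s.

9.07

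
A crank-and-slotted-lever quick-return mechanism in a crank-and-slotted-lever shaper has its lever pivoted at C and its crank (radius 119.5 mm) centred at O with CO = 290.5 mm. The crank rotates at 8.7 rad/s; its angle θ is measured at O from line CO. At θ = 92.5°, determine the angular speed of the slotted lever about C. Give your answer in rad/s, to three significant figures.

1.16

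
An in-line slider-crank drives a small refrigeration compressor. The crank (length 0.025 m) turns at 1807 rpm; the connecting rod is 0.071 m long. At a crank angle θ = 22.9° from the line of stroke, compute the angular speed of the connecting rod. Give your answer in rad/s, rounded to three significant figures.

ω = 189.2 rad/s (converted from 1807 rpm).
The rod makes angle φ with the slider axis where L sinφ = r sinθ; differentiating, L cosφ·φ̇ = r ω cosθ.
L cosφ = √(L² − r² sin²θ) = 0.07033 m.
|ω_rod| = r ω |cosθ| / √(L² − r² sin²θ) = 0.025·189.2·0.92119/0.07033 = 61.963 rad/s.

62.0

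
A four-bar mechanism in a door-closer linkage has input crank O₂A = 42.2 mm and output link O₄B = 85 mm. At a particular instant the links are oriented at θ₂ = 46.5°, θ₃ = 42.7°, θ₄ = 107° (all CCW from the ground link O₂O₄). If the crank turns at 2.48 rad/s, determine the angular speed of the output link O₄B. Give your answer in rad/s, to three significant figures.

0.0906

ω₂ = 2.48 rad/s
Differentiating the loop-closure r₂e^{iθ₂}+r₃e^{iθ₃}=r₁+r₄e^{iθ₄} gives r₂ω₂e^{iθ₂}+r₃ω₃e^{iθ₃}=r₄ω₄e^{iθ₄}.
Eliminating the other unknown: ω₄ = r₂ω₂ sin(θ₂−θ₃) / [r₄ sin(θ₄−θ₃)].
Numerator sine = +0.06627; denominator sine = +0.90108.
Result = 0.0422·2.48·(+0.06627) / (0.085·(+0.90108)) = +0.090558 rad/s; magnitude 0.090558 rad/s.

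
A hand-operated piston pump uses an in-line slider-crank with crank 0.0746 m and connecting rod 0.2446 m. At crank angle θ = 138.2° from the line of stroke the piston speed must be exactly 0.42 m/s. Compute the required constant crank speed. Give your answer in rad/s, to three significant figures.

11.0

For an in-line slider-crank, |v_piston| = rω|sinθ|·[1 + r cosθ/√(L² − r² sin²θ)].
With r = 0.0746 m, L = 0.2446 m, θ = 138.2°: the bracketed kinematic factor |dx/dθ| = 0.038177 m.
ω = v/|dx/dθ| = 0.42/0.038177 = 11.001 rad/s.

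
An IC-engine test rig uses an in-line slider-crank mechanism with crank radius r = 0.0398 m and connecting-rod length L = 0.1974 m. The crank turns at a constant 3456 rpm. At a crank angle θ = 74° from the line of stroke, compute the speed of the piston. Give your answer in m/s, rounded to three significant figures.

ω = 2π·3456/60 = 361.9 rad/s
For an in-line slider-crank, x = r cosθ + √(L² − r² sin²θ), so v = −rω sinθ·[1 + r cosθ/√(L² − r² sin²θ)].
With r = 0.0398 m, L = 0.1974 m, θ = 74°: √(L² − r² sin²θ) = 0.19366 m.
v = −0.0398·361.9·0.96126·[1 + 0.0398·0.27564/0.19366] = -14.63 m/s.
|v| = 14.63 m/s.

14.6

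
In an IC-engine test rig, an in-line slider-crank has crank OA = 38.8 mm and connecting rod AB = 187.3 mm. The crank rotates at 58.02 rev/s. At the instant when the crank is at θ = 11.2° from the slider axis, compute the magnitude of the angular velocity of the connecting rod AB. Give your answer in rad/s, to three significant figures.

74.1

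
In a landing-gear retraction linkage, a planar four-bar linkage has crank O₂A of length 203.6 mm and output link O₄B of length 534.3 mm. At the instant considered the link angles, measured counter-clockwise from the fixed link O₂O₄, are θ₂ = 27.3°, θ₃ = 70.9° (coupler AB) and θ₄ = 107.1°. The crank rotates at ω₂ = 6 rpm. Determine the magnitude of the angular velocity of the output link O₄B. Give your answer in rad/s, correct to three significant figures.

0.280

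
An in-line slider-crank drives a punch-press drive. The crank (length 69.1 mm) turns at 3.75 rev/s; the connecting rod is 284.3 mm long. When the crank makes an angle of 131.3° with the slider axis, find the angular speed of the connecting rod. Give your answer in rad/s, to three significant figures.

ω = 23.56 rad/s (converted from 3.75 rev/s).
The rod makes angle φ with the slider axis where L sinφ = r sinθ; differentiating, L cosφ·φ̇ = r ω cosθ.
L cosφ = √(L² − r² sin²θ) = 0.27952 m.
|ω_rod| = r ω |cosθ| / √(L² − r² sin²θ) = 0.0691·23.56·0.66000/0.27952 = 3.8443 rad/s.

3.84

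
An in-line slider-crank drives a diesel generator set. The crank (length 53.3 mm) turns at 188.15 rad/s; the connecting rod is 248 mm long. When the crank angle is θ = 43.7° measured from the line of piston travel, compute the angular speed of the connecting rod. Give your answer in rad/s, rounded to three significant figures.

ω = 188.2 rad/s
The rod makes angle φ with the slider axis where L sinφ = r sinθ; differentiating, L cosφ·φ̇ = r ω cosθ.
L cosφ = √(L² − r² sin²θ) = 0.24525 m.
|ω_rod| = r ω |cosθ| / √(L² − r² sin²θ) = 0.0533·188.2·0.72297/0.24525 = 29.562 rad/s.

29.6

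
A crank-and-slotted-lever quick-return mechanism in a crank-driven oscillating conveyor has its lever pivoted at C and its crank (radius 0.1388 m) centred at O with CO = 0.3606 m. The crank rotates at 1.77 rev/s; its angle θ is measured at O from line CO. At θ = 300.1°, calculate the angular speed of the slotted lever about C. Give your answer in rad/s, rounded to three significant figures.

2.47

ω = 11.12 rad/s (from 1.77 rev/s).
Crank pin A relative to C: A = (d + r cosθ, r sinθ); lever angle φ = atan2(r sinθ, d + r cosθ).
Differentiating tanφ: φ̇ = rω(d cosθ + r)/(d² + r² + 2dr cosθ).
d² + r² + 2dr cosθ = |CA|² = 0.1995 m²;  d cosθ + r = +0.31964 m.
|ω_lever| = |0.1388·11.12·+0.31964| / 0.1995 = 2.4732 rad/s.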